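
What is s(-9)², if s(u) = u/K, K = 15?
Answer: 9/25 ≈ 0.36000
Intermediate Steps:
s(u) = u/15
s(-9)² = ((1/15)*(-9))² = (-⅗)² = 9/25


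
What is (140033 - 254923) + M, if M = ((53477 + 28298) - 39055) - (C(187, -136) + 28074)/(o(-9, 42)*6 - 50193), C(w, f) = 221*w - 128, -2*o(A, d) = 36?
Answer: -403350433/5589 ≈ -72169.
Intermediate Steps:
o(A, d) = -18 (o(A, d) = -½*36 = -18)
C(w, f) = -128 + 221*w
M = 238769777/5589 (M = ((53477 + 28298) - 39055) - ((-128 + 221*187) + 28074)/(-18*6 - 50193) = (81775 - 39055) - ((-128 + 41327) + 28074)/(-108 - 50193) = 42720 - (41199 + 28074)/(-50301) = 42720 - 69273*(-1)/50301 = 42720 - 1*(-7697/5589) = 42720 + 7697/5589 = 238769777/5589 ≈ 42721.)
(140033 - 254923) + M = (140033 - 254923) + 238769777/5589 = -114890 + 238769777/5589 = -403350433/5589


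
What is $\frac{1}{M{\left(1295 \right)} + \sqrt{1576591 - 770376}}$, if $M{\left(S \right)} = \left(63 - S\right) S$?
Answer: $- \frac{319088}{509085597477} - \frac{\sqrt{806215}}{2545427987385} \approx -6.2714 \cdot 10^{-7}$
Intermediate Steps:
$M{\left(S \right)} = S \left(63 - S\right)$
$\frac{1}{M{\left(1295 \right)} + \sqrt{1576591 - 770376}} = \frac{1}{1295 \left(63 - 1295\right) + \sqrt{1576591 - 770376}} = \frac{1}{1295 \left(63 - 1295\right) + \sqrt{806215}} = \frac{1}{1295 \left(-1232\right) + \sqrt{806215}} = \frac{1}{-1595440 + \sqrt{806215}}$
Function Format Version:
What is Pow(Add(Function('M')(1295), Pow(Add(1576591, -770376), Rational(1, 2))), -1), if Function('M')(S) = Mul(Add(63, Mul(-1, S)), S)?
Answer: Add(Rational(-319088, 509085597477), Mul(Rational(-1, 2545427987385), Pow(806215, Rational(1, 2)))) ≈ -6.2714e-7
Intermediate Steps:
Function('M')(S) = Mul(S, Add(63, Mul(-1, S)))
Pow(Add(Function('M')(1295), Pow(Add(1576591, -770376), Rational(1, 2))), -1) = Pow(Add(Mul(1295, Add(63, Mul(-1, 1295))), Pow(Add(1576591, -770376), Rational(1, 2))), -1) = Pow(Add(Mul(1295, Add(63, -1295)), Pow(806215, Rational(1, 2))), -1) = Pow(Add(Mul(1295, -1232), Pow(806215, Rational(1, 2))), -1) = Pow(Add(-1595440, Pow(806215, Rational(1, 2))), -1)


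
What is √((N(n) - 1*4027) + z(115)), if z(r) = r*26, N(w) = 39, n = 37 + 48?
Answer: I*√998 ≈ 31.591*I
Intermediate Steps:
n = 85
z(r) = 26*r
√((N(n) - 1*4027) + z(115)) = √((39 - 1*4027) + 26*115) = √((39 - 4027) + 2990) = √(-3988 + 2990) = √(-998) = I*√998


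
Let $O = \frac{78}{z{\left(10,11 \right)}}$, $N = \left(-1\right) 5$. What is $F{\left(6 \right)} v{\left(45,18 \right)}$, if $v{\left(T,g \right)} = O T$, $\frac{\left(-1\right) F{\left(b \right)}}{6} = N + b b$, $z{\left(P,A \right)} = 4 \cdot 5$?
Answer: $-32643$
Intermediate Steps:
$z{\left(P,A \right)} = 20$
$N = -5$
$O = \frac{39}{10}$ ($O = \frac{78}{20} = 78 \cdot \frac{1}{20} = \frac{39}{10} \approx 3.9$)
$F{\left(b \right)} = 30 - 6 b^{2}$ ($F{\left(b \right)} = - 6 \left(-5 + b b\right) = - 6 \left(-5 + b^{2}\right) = 30 - 6 b^{2}$)
$v{\left(T,g \right)} = \frac{39 T}{10}$
$F{\left(6 \right)} v{\left(45,18 \right)} = \left(30 - 6 \cdot 6^{2}\right) \frac{39}{10} \cdot 45 = \left(30 - 216\right) \frac{351}{2} = \left(-186\right) \frac{351}{2} = -32643$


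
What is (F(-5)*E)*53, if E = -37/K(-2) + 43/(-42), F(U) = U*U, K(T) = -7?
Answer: 237175/42 ≈ 5647.0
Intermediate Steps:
F(U) = U²
E = 179/42 (E = -37/(-7) + 43/(-42) = -37*(-⅐) + 43*(-1/42) = 37/7 - 43/42 = 179/42 ≈ 4.2619)
(F(-5)*E)*53 = ((-5)²*(179/42))*53 = (25*(179/42))*53 = (4475/42)*53 = 237175/42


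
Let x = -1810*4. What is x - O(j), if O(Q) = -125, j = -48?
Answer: -7115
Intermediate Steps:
x = -7240
x - O(j) = -7240 - 1*(-125) = -7240 + 125 = -7115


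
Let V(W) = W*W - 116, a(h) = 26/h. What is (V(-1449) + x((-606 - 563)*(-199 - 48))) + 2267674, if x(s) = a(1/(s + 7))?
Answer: 11874659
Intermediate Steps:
V(W) = -116 + W**2 (V(W) = W**2 - 116 = -116 + W**2)
x(s) = 182 + 26*s (x(s) = 26/(1/(s + 7)) = 26/(1/(7 + s)) = 26*(7 + s) = 182 + 26*s)
(V(-1449) + x((-606 - 563)*(-199 - 48))) + 2267674 = ((-116 + (-1449)**2) + (182 + 26*((-606 - 563)*(-199 - 48)))) + 2267674 = ((-116 + 2099601) + (182 + 26*(-1169*(-247)))) + 2267674 = (2099485 + (182 + 26*288743)) + 2267674 = (2099485 + (182 + 7507318)) + 2267674 = (2099485 + 7507500) + 2267674 = 9606985 + 2267674 = 11874659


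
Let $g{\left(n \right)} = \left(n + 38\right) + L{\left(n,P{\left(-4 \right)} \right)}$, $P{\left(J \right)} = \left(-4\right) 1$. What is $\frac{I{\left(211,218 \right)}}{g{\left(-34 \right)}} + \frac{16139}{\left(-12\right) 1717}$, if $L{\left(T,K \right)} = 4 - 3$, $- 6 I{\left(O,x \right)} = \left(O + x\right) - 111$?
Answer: $- \frac{1172707}{103020} \approx -11.383$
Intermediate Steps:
$I{\left(O,x \right)} = \frac{37}{2} - \frac{O}{6} - \frac{x}{6}$ ($I{\left(O,x \right)} = - \frac{\left(O + x\right) - 111}{6} = - \frac{-111 + O + x}{6} = \frac{37}{2} - \frac{O}{6} - \frac{x}{6}$)
$P{\left(J \right)} = -4$
$L{\left(T,K \right)} = 1$
$g{\left(n \right)} = 39 + n$ ($g{\left(n \right)} = \left(n + 38\right) + 1 = \left(38 + n\right) + 1 = 39 + n$)
$\frac{I{\left(211,218 \right)}}{g{\left(-34 \right)}} + \frac{16139}{\left(-12\right) 1717} = \frac{\frac{37}{2} - \frac{211}{6} - \frac{109}{3}}{39 - 34} + \frac{16139}{\left(-12\right) 1717} = \frac{\frac{37}{2} - \frac{211}{6} - \frac{109}{3}}{5} + \frac{16139}{-20604} = \left(-53\right) \frac{1}{5} + 16139 \left(- \frac{1}{20604}\right) = - \frac{53}{5} - \frac{16139}{20604} = - \frac{1172707}{103020}$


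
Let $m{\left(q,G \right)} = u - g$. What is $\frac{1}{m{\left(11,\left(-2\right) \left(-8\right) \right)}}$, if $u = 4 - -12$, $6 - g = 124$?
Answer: $\frac{1}{134} \approx 0.0074627$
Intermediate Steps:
$g = -118$ ($g = 6 - 124 = -118$)
$u = 16$ ($u = 4 + 12 = 16$)
$m{\left(q,G \right)} = 134$ ($m{\left(q,G \right)} = 16 - -118 = 16 + 118 = 134$)
$\frac{1}{m{\left(11,\left(-2\right) \left(-8\right) \right)}} = \frac{1}{134}$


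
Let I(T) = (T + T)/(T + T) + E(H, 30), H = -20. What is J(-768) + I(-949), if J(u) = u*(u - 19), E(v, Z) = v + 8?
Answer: 604405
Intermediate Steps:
E(v, Z) = 8 + v
J(u) = u*(-19 + u)
I(T) = -11 (I(T) = (T + T)/(T + T) + (8 - 20) = (2*T)/((2*T)) - 12 = (2*T)*(1/(2*T)) - 12 = 1 - 12 = -11)
J(-768) + I(-949) = -768*(-19 - 768) - 11 = -768*(-787) - 11 = 604416 - 11 = 604405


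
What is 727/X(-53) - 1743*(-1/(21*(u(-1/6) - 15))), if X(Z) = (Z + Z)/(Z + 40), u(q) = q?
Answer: 807253/9646 ≈ 83.688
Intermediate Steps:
X(Z) = 2*Z/(40 + Z) (X(Z) = (2*Z)/(40 + Z) = 2*Z/(40 + Z))
727/X(-53) - 1743*(-1/(21*(u(-1/6) - 15))) = 727/((2*(-53)/(40 - 53))) - 1743*(-1/(21*(-1/6 - 15))) = 727/((2*(-53)/(-13))) - 1743*(-1/(21*(-1*⅙ - 15))) = 727/((2*(-53)*(-1/13))) - 1743*(-1/(21*(-⅙ - 15))) = 727/(106/13) - 1743/((-91/6*(-21))) = 727*(13/106) - 1743/637/2 = 9451/106 - 1743*2/637 = 9451/106 - 498/91 = 807253/9646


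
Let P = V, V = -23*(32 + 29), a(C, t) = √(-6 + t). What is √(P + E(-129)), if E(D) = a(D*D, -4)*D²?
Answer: √(-1403 + 16641*I*√10) ≈ 160.06 + 164.39*I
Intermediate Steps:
V = -1403 (V = -23*61 = -1403)
P = -1403
E(D) = I*√10*D² (E(D) = √(-6 - 4)*D² = √(-10)*D² = (I*√10)*D² = I*√10*D²)
√(P + E(-129)) = √(-1403 + I*√10*(-129)²) = √(-1403 + I*√10*16641) = √(-1403 + 16641*I*√10)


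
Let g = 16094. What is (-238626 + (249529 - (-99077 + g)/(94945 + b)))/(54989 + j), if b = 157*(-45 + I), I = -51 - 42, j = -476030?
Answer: -799043920/30853463439 ≈ -0.025898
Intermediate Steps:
I = -93
b = -21666 (b = 157*(-45 - 93) = 157*(-138) = -21666)
(-238626 + (249529 - (-99077 + g)/(94945 + b)))/(54989 + j) = (-238626 + (249529 - (-99077 + 16094)/(94945 - 21666)))/(54989 - 476030) = (-238626 + (249529 - (-82983)/73279))/(-421041) = (-238626 + (249529 - (-82983)/73279))*(-1/421041) = (-238626 + (249529 - 1*(-82983/73279)))*(-1/421041) = (-238626 + (249529 + 82983/73279))*(-1/421041) = (-238626 + 18285318574/73279)*(-1/421041) = (799043920/73279)*(-1/421041) = -799043920/30853463439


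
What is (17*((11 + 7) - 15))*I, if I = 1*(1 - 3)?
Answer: -102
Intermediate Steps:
I = -2 (I = 1*(-2) = -2)
(17*((11 + 7) - 15))*I = (17*((11 + 7) - 15))*(-2) = (17*(18 - 15))*(-2) = (17*3)*(-2) = 51*(-2) = -102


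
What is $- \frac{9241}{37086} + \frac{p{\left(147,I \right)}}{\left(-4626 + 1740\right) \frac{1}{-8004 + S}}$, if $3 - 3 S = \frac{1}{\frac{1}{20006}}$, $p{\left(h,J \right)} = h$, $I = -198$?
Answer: $\frac{6663167057}{8919183} \approx 747.06$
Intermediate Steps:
$S = - \frac{20003}{3}$ ($S = 1 - \frac{1}{3 \cdot \frac{1}{20006}} = 1 - \frac{\frac{1}{\frac{1}{20006}}}{3} = 1 - \frac{20006}{3} = - \frac{20003}{3} \approx -6667.7$)
$- \frac{9241}{37086} + \frac{p{\left(147,I \right)}}{\left(-4626 + 1740\right) \frac{1}{-8004 + S}} = - \frac{9241}{37086} + \frac{147}{\left(-4626 + 1740\right) \frac{1}{-8004 - \frac{20003}{3}}} = \left(-9241\right) \frac{1}{37086} + \frac{147}{\left(-2886\right) \frac{1}{- \frac{44015}{3}}} = - \frac{9241}{37086} + \frac{147}{\left(-2886\right) \left(- \frac{3}{44015}\right)} = - \frac{9241}{37086} + \frac{147}{\frac{8658}{44015}} = - \frac{9241}{37086} + 147 \cdot \frac{44015}{8658} = - \frac{9241}{37086} + \frac{2156735}{2886} = \frac{6663167057}{8919183}$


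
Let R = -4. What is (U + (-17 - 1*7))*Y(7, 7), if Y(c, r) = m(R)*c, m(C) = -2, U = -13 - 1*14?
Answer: 714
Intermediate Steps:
U = -27 (U = -13 - 14 = -27)
Y(c, r) = -2*c
(U + (-17 - 1*7))*Y(7, 7) = (-27 + (-17 - 1*7))*(-2*7) = (-27 + (-17 - 7))*(-14) = (-27 - 24)*(-14) = -51*(-14) = 714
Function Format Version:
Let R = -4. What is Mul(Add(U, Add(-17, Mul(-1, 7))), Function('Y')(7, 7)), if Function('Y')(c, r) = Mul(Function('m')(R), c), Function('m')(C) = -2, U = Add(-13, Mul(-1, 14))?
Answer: 714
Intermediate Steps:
U = -27 (U = Add(-13, -14) = -27)
Function('Y')(c, r) = Mul(-2, c)
Mul(Add(U, Add(-17, Mul(-1, 7))), Function('Y')(7, 7)) = Mul(Add(-27, Add(-17, Mul(-1, 7))), Mul(-2, 7)) = Mul(Add(-27, Add(-17, -7)), -14) = Mul(Add(-27, -24), -14) = Mul(-51, -14) = 714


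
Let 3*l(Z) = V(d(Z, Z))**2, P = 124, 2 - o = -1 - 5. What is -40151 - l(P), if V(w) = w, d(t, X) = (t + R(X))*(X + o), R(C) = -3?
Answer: -85075079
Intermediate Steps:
o = 8 (o = 2 - (-1 - 5) = 2 - 1*(-6) = 2 + 6 = 8)
d(t, X) = (-3 + t)*(8 + X) (d(t, X) = (t - 3)*(X + 8) = (-3 + t)*(8 + X))
l(Z) = (-24 + Z**2 + 5*Z)**2/3 (l(Z) = (-24 - 3*Z + 8*Z + Z*Z)**2/3 = (-24 - 3*Z + 8*Z + Z**2)**2/3 = (-24 + Z**2 + 5*Z)**2/3)
-40151 - l(P) = -40151 - (-24 + 124**2 + 5*124)**2/3 = -40151 - (-24 + 15376 + 620)**2/3 = -40151 - 15972**2/3 = -40151 - 255104784/3 = -40151 - 1*85034928 = -40151 - 85034928 = -85075079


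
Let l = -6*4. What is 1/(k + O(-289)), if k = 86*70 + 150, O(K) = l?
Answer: 1/6146 ≈ 0.00016271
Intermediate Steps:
l = -24
O(K) = -24
k = 6170 (k = 6020 + 150 = 6170)
1/(k + O(-289)) = 1/(6170 - 24) = 1/6146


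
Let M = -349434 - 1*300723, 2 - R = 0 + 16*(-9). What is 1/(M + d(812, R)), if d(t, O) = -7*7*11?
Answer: -1/650696 ≈ -1.5368e-6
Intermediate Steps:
R = 146 (R = 2 - (0 + 16*(-9)) = 2 - (0 - 144) = 2 - 1*(-144) = 2 + 144 = 146)
M = -650157 (M = -349434 - 300723 = -650157)
d(t, O) = -539 (d(t, O) = -49*11 = -539)
1/(M + d(812, R)) = 1/(-650157 - 539) = 1/(-650696) = -1/650696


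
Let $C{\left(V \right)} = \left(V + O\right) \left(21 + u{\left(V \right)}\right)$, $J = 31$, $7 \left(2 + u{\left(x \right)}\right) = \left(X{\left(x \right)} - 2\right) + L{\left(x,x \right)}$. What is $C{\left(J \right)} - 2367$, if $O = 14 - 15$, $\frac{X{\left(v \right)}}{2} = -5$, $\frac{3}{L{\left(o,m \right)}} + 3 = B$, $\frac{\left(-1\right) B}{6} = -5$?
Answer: $- \frac{38807}{21} \approx -1848.0$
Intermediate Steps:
$B = 30$ ($B = \left(-6\right) \left(-5\right) = 30$)
$L{\left(o,m \right)} = \frac{1}{9}$ ($L{\left(o,m \right)} = \frac{3}{-3 + 30} = \frac{3}{27} = 3 \cdot \frac{1}{27} = \frac{1}{9}$)
$X{\left(v \right)} = -10$ ($X{\left(v \right)} = 2 \left(-5\right) = -10$)
$u{\left(x \right)} = - \frac{233}{63}$ ($u{\left(x \right)} = -2 + \frac{\left(-10 - 2\right) + \frac{1}{9}}{7} = -2 + \frac{-12 + \frac{1}{9}}{7} = -2 + \frac{1}{7} \left(- \frac{107}{9}\right) = -2 - \frac{107}{63} = - \frac{233}{63}$)
$O = -1$
$C{\left(V \right)} = - \frac{1090}{63} + \frac{1090 V}{63}$ ($C{\left(V \right)} = \left(V - 1\right) \left(21 - \frac{233}{63}\right) = \left(-1 + V\right) \frac{1090}{63} = - \frac{1090}{63} + \frac{1090 V}{63}$)
$C{\left(J \right)} - 2367 = \left(- \frac{1090}{63} + \frac{1090}{63} \cdot 31\right) - 2367 = \left(- \frac{1090}{63} + \frac{33790}{63}\right) - 2367 = \frac{10900}{21} - 2367 = - \frac{38807}{21}$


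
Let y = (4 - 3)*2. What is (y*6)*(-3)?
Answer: -36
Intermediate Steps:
y = 2 (y = 1*2 = 2)
(y*6)*(-3) = (2*6)*(-3) = 12*(-3) = -36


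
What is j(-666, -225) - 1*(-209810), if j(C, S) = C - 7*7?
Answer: 209095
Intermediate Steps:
j(C, S) = -49 + C (j(C, S) = C - 1*49 = C - 49 = -49 + C)
j(-666, -225) - 1*(-209810) = (-49 - 666) - 1*(-209810) = -715 + 209810 = 209095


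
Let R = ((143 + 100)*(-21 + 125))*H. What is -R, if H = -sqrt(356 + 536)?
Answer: 50544*sqrt(223) ≈ 7.5478e+5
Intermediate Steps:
H = -2*sqrt(223) (H = -sqrt(892) = -2*sqrt(223) ≈ -29.866)
R = -50544*sqrt(223) (R = ((143 + 100)*(-21 + 125))*(-2*sqrt(223)) = (243*104)*(-2*sqrt(223)) = 25272*(-2*sqrt(223)) = -50544*sqrt(223) ≈ -7.5478e+5)
-R = -(-50544)*sqrt(223) = 50544*sqrt(223)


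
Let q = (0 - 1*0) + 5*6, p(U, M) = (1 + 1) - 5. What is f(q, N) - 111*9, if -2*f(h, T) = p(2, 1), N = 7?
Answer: -1995/2 ≈ -997.50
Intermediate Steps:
p(U, M) = -3 (p(U, M) = 2 - 5 = -3)
q = 30 (q = (0 + 0) + 30 = 0 + 30 = 30)
f(h, T) = 3/2 (f(h, T) = -1/2*(-3) = 3/2)
f(q, N) - 111*9 = 3/2 - 111*9 = 3/2 - 999 = -1995/2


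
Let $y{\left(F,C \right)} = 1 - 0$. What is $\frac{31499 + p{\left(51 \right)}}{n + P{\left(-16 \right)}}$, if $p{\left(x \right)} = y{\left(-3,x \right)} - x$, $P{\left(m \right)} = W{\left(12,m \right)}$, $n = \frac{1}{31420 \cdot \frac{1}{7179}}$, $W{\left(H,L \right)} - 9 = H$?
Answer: $\frac{329375860}{222333} \approx 1481.5$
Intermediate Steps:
$y{\left(F,C \right)} = 1$ ($y{\left(F,C \right)} = 1 + 0 = 1$)
$W{\left(H,L \right)} = 9 + H$
$n = \frac{7179}{31420}$ ($n = \frac{1}{31420 \cdot \frac{1}{7179}} = \frac{1}{\frac{31420}{7179}} = \frac{7179}{31420} \approx 0.22849$)
$P{\left(m \right)} = 21$ ($P{\left(m \right)} = 9 + 12 = 21$)
$p{\left(x \right)} = 1 - x$
$\frac{31499 + p{\left(51 \right)}}{n + P{\left(-16 \right)}} = \frac{31499 + \left(1 - 51\right)}{\frac{7179}{31420} + 21} = \frac{31499 + \left(1 - 51\right)}{\frac{666999}{31420}} = \left(31499 - 50\right) \frac{31420}{666999} = 31449 \cdot \frac{31420}{666999} = \frac{329375860}{222333}$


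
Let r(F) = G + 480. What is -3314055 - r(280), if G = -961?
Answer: -3313574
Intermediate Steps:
r(F) = -481 (r(F) = -961 + 480 = -481)
-3314055 - r(280) = -3314055 - 1*(-481) = -3314055 + 481 = -3313574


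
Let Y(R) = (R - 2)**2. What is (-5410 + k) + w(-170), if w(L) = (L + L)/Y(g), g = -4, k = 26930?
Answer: 193595/9 ≈ 21511.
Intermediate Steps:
Y(R) = (-2 + R)**2
w(L) = L/18 (w(L) = (L + L)/((-2 - 4)**2) = (2*L)/((-6)**2) = (2*L)/36 = (2*L)*(1/36) = L/18)
(-5410 + k) + w(-170) = (-5410 + 26930) + (1/18)*(-170) = 21520 - 85/9 = 193595/9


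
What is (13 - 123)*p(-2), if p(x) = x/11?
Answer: 20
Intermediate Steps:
p(x) = x/11 (p(x) = x*(1/11) = x/11)
(13 - 123)*p(-2) = (13 - 123)*((1/11)*(-2)) = -110*(-2/11) = 20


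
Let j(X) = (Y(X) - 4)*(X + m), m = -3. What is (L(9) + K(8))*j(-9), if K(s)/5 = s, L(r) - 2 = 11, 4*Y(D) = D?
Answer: 3975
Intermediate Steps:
Y(D) = D/4
L(r) = 13 (L(r) = 2 + 11 = 13)
K(s) = 5*s
j(X) = (-4 + X/4)*(-3 + X) (j(X) = (X/4 - 4)*(X - 3) = (-4 + X/4)*(-3 + X))
(L(9) + K(8))*j(-9) = (13 + 5*8)*(12 - 19/4*(-9) + (1/4)*(-9)**2) = (13 + 40)*(12 + 171/4 + (1/4)*81) = 53*(12 + 171/4 + 81/4) = 53*75 = 3975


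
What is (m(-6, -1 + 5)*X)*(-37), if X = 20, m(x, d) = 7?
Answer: -5180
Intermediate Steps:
(m(-6, -1 + 5)*X)*(-37) = (7*20)*(-37) = 140*(-37) = -5180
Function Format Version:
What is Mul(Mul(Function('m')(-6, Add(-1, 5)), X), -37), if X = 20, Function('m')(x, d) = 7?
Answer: -5180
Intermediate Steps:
Mul(Mul(Function('m')(-6, Add(-1, 5)), X), -37) = Mul(Mul(7, 20), -37) = Mul(140, -37) = -5180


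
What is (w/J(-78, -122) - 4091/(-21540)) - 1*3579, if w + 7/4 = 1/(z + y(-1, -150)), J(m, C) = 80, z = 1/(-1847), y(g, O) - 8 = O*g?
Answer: -119979823095533/33524856000 ≈ -3578.8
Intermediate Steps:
y(g, O) = 8 + O*g
z = -1/1847 ≈ -0.00054142
w = -2035387/1167300 (w = -7/4 + 1/(-1/1847 + (8 - 150*(-1))) = -7/4 + 1/(-1/1847 + (8 + 150)) = -7/4 + 1/(-1/1847 + 158) = -7/4 + 1/(291825/1847) = -7/4 + 1847/291825 = -2035387/1167300 ≈ -1.7437)
(w/J(-78, -122) - 4091/(-21540)) - 1*3579 = (-2035387/1167300/80 - 4091/(-21540)) - 1*3579 = (-2035387/1167300*1/80 - 4091*(-1/21540)) - 3579 = (-2035387/93384000 + 4091/21540) - 3579 = 5636528467/33524856000 - 3579 = -119979823095533/33524856000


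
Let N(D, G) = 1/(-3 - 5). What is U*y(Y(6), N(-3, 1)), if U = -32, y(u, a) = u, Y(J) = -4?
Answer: 128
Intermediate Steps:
N(D, G) = -⅛ (N(D, G) = 1/(-8) = -⅛)
U*y(Y(6), N(-3, 1)) = -32*(-4) = 128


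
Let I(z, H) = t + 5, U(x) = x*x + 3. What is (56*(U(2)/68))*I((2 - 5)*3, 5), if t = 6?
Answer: 1078/17 ≈ 63.412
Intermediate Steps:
U(x) = 3 + x² (U(x) = x² + 3 = 3 + x²)
I(z, H) = 11 (I(z, H) = 6 + 5 = 11)
(56*(U(2)/68))*I((2 - 5)*3, 5) = (56*((3 + 2²)/68))*11 = (56*((3 + 4)*(1/68)))*11 = (56*(7*(1/68)))*11 = (56*(7/68))*11 = (98/17)*11 = 1078/17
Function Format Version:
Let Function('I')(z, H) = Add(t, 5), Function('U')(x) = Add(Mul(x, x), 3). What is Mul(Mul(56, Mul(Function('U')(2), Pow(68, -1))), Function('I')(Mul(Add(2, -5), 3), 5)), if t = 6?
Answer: Rational(1078, 17) ≈ 63.412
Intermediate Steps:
Function('U')(x) = Add(3, Pow(x, 2)) (Function('U')(x) = Add(Pow(x, 2), 3) = Add(3, Pow(x, 2)))
Function('I')(z, H) = 11 (Function('I')(z, H) = Add(6, 5) = 11)
Mul(Mul(56, Mul(Function('U')(2), Pow(68, -1))), Function('I')(Mul(Add(2, -5), 3), 5)) = Mul(Mul(56, Mul(Add(3, Pow(2, 2)), Pow(68, -1))), 11) = Mul(Mul(56, Mul(Add(3, 4), Rational(1, 68))), 11) = Mul(Mul(56, Mul(7, Rational(1, 68))), 11) = Mul(Mul(56, Rational(7, 68)), 11) = Mul(Rational(98, 17), 11) = Rational(1078, 17)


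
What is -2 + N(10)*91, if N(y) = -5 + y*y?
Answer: 8643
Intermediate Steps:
N(y) = -5 + y²
-2 + N(10)*91 = -2 + (-5 + 10²)*91 = -2 + (-5 + 100)*91 = -2 + 95*91 = -2 + 8645 = 8643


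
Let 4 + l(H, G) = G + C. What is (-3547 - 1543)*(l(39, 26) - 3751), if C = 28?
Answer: 18838090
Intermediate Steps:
l(H, G) = 24 + G (l(H, G) = -4 + (G + 28) = -4 + (28 + G) = 24 + G)
(-3547 - 1543)*(l(39, 26) - 3751) = (-3547 - 1543)*((24 + 26) - 3751) = -5090*(50 - 3751) = -5090*(-3701) = 18838090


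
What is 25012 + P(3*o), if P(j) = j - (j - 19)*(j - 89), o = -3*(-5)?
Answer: 26201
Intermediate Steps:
o = 15
P(j) = j - (-89 + j)*(-19 + j) (P(j) = j - (-19 + j)*(-89 + j) = j - (-89 + j)*(-19 + j))
25012 + P(3*o) = 25012 + (-1691 - (3*15)**2 + 109*(3*15)) = 25012 + (-1691 - 1*45**2 + 109*45) = 25012 + (-1691 - 1*2025 + 4905) = 25012 + (-1691 - 2025 + 4905) = 25012 + 1189 = 26201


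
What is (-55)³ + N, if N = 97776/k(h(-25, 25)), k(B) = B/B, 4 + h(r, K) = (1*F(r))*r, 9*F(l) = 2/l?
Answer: -68599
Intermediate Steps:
F(l) = 2/(9*l) (F(l) = (2/l)/9 = 2/(9*l))
h(r, K) = -34/9 (h(r, K) = -4 + (1*(2/(9*r)))*r = -4 + (2/(9*r))*r = -4 + 2/9 = -34/9)
k(B) = 1
N = 97776 (N = 97776/1 = 97776*1 = 97776)
(-55)³ + N = (-55)³ + 97776 = -166375 + 97776 = -68599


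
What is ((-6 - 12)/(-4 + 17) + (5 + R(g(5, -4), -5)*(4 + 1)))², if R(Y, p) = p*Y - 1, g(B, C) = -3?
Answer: 915849/169 ≈ 5419.2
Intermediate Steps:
R(Y, p) = -1 + Y*p (R(Y, p) = Y*p - 1 = -1 + Y*p)
((-6 - 12)/(-4 + 17) + (5 + R(g(5, -4), -5)*(4 + 1)))² = ((-6 - 12)/(-4 + 17) + (5 + (-1 - 3*(-5))*(4 + 1)))² = (-18/13 + (5 + (-1 + 15)*5))² = (-18*1/13 + (5 + 14*5))² = (-18/13 + (5 + 70))² = (-18/13 + 75)² = (957/13)² = 915849/169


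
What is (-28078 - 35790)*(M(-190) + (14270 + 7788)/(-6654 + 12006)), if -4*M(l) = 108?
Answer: 977547641/669 ≈ 1.4612e+6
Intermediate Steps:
M(l) = -27 (M(l) = -1/4*108 = -27)
(-28078 - 35790)*(M(-190) + (14270 + 7788)/(-6654 + 12006)) = (-28078 - 35790)*(-27 + (14270 + 7788)/(-6654 + 12006)) = -63868*(-27 + 22058/5352) = -63868*(-27 + 22058*(1/5352)) = -63868*(-27 + 11029/2676) = -63868*(-61223/2676) = 977547641/669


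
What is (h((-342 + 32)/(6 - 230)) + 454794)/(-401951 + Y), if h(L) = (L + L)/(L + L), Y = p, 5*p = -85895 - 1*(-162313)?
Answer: -2273975/1933337 ≈ -1.1762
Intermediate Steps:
p = 76418/5 (p = (-85895 - 1*(-162313))/5 = (-85895 + 162313)/5 = (1/5)*76418 = 76418/5 ≈ 15284.)
Y = 76418/5 ≈ 15284.
h(L) = 1 (h(L) = (2*L)/((2*L)) = (2*L)*(1/(2*L)) = 1)
(h((-342 + 32)/(6 - 230)) + 454794)/(-401951 + Y) = (1 + 454794)/(-401951 + 76418/5) = 454795/(-1933337/5) = 454795*(-5/1933337) = -2273975/1933337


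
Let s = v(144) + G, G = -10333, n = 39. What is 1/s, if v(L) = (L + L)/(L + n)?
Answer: -61/630217 ≈ -9.6792e-5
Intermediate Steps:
v(L) = 2*L/(39 + L) (v(L) = (L + L)/(L + 39) = (2*L)/(39 + L) = 2*L/(39 + L))
s = -630217/61 (s = 2*144/(39 + 144) - 10333 = 2*144/183 - 10333 = 2*144*(1/183) - 10333 = 96/61 - 10333 = -630217/61 ≈ -10331.)
1/s = 1/(-630217/61) = -61/630217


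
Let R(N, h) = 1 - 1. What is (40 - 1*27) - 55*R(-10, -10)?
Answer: 13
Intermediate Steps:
R(N, h) = 0
(40 - 1*27) - 55*R(-10, -10) = (40 - 1*27) - 55*0 = (40 - 27) + 0 = 13 + 0 = 13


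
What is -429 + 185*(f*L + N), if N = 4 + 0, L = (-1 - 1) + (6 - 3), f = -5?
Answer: -614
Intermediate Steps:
L = 1 (L = -2 + 3 = 1)
N = 4
-429 + 185*(f*L + N) = -429 + 185*(-5*1 + 4) = -429 + 185*(-5 + 4) = -429 + 185*(-1) = -429 - 185 = -614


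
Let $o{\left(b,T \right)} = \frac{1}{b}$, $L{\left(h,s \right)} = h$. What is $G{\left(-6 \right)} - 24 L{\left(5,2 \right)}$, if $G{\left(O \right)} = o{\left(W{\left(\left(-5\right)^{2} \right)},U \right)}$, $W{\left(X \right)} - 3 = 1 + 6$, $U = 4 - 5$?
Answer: $- \frac{1199}{10} \approx -119.9$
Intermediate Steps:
$U = -1$
$W{\left(X \right)} = 10$ ($W{\left(X \right)} = 3 + \left(1 + 6\right) = 3 + 7 = 10$)
$G{\left(O \right)} = \frac{1}{10}$
$G{\left(-6 \right)} - 24 L{\left(5,2 \right)} = \frac{1}{10} - 120 = - \frac{1199}{10}$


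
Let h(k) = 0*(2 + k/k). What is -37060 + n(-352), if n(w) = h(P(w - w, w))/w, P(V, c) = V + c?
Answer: -37060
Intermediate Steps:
h(k) = 0 (h(k) = 0*(2 + 1) = 0*3 = 0)
n(w) = 0 (n(w) = 0/w = 0)
-37060 + n(-352) = -37060 + 0 = -37060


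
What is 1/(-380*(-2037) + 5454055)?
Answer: 1/6228115 ≈ 1.6056e-7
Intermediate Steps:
1/(-380*(-2037) + 5454055) = 1/(774060 + 5454055) = 1/6228115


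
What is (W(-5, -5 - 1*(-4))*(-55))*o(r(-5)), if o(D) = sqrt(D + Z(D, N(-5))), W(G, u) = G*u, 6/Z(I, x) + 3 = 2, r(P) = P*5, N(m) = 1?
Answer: -275*I*sqrt(31) ≈ -1531.1*I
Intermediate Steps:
r(P) = 5*P
Z(I, x) = -6 (Z(I, x) = 6/(-3 + 2) = 6/(-1) = 6*(-1) = -6)
o(D) = sqrt(-6 + D) (o(D) = sqrt(D - 6) = sqrt(-6 + D))
(W(-5, -5 - 1*(-4))*(-55))*o(r(-5)) = (-5*(-5 - 1*(-4))*(-55))*sqrt(-6 + 5*(-5)) = (-5*(-5 + 4)*(-55))*sqrt(-6 - 25) = (-5*(-1)*(-55))*sqrt(-31) = (5*(-55))*(I*sqrt(31)) = -275*I*sqrt(31)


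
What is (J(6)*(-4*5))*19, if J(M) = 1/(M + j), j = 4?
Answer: -38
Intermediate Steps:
J(M) = 1/(4 + M) (J(M) = 1/(M + 4) = 1/(4 + M))
(J(6)*(-4*5))*19 = ((-4*5)/(4 + 6))*19 = (-20/10)*19 = ((⅒)*(-20))*19 = -2*19 = -38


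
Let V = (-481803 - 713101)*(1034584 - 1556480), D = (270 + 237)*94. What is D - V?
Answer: -623615570326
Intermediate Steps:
D = 47658 (D = 507*94 = 47658)
V = 623615617984 (V = -1194904*(-521896) = 623615617984)
D - V = 47658 - 1*623615617984 = 47658 - 623615617984 = -623615570326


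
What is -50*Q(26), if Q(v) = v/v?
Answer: -50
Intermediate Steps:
Q(v) = 1
-50*Q(26) = -50*1 = -50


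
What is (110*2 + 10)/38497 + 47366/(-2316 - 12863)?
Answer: -1819957732/584345963 ≈ -3.1145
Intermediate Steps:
(110*2 + 10)/38497 + 47366/(-2316 - 12863) = (220 + 10)*(1/38497) + 47366/(-15179) = 230*(1/38497) + 47366*(-1/15179) = 230/38497 - 47366/15179 = -1819957732/584345963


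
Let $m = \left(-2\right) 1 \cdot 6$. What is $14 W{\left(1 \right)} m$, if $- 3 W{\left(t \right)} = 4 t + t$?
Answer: $280$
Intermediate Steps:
$W{\left(t \right)} = - \frac{5 t}{3}$ ($W{\left(t \right)} = - \frac{4 t + t}{3} = - \frac{5 t}{3}$)
$m = -12$ ($m = \left(-2\right) 6 = -12$)
$14 W{\left(1 \right)} m = 14 \left(\left(- \frac{5}{3}\right) 1\right) \left(-12\right) = 14 \left(- \frac{5}{3}\right) \left(-12\right) = \left(- \frac{70}{3}\right) \left(-12\right) = 280$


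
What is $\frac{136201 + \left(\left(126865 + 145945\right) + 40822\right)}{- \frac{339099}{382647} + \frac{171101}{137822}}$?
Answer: $\frac{7907640522367574}{6245327323} \approx 1.2662 \cdot 10^{6}$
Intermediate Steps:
$\frac{136201 + \left(\left(126865 + 145945\right) + 40822\right)}{- \frac{339099}{382647} + \frac{171101}{137822}} = \frac{136201 + \left(272810 + 40822\right)}{\left(-339099\right) \frac{1}{382647} + 171101 \cdot \frac{1}{137822}} = \frac{136201 + 313632}{- \frac{113033}{127549} + \frac{171101}{137822}} = \frac{449833}{\frac{6245327323}{17579058278}} = 449833 \cdot \frac{17579058278}{6245327323} = \frac{7907640522367574}{6245327323}$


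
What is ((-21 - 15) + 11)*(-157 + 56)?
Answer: 2525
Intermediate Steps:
((-21 - 15) + 11)*(-157 + 56) = (-36 + 11)*(-101) = -25*(-101) = 2525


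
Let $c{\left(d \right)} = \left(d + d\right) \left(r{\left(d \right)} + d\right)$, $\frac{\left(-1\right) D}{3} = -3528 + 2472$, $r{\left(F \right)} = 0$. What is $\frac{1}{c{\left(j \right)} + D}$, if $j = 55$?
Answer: $\frac{1}{9218} \approx 0.00010848$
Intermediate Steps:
$D = 3168$ ($D = - 3 \left(-3528 + 2472\right) = \left(-3\right) \left(-1056\right) = 3168$)
$c{\left(d \right)} = 2 d^{2}$ ($c{\left(d \right)} = \left(d + d\right) \left(0 + d\right) = 2 d d = 2 d^{2}$)
$\frac{1}{c{\left(j \right)} + D} = \frac{1}{2 \cdot 55^{2} + 3168} = \frac{1}{2 \cdot 3025 + 3168} = \frac{1}{6050 + 3168} = \frac{1}{9218}$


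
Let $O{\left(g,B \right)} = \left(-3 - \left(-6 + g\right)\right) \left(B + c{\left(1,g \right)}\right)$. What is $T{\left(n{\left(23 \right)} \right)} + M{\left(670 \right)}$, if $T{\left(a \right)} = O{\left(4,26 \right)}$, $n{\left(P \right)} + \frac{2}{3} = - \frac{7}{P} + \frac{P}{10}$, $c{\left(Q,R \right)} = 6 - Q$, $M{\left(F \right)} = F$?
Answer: $639$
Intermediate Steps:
$n{\left(P \right)} = - \frac{2}{3} - \frac{7}{P} + \frac{P}{10}$ ($n{\left(P \right)} = - \frac{2}{3} + \left(- \frac{7}{P} + \frac{P}{10}\right) = - \frac{2}{3} - \frac{7}{P} + \frac{P}{10}$)
$O{\left(g,B \right)} = \left(3 - g\right) \left(5 + B\right)$ ($O{\left(g,B \right)} = \left(-3 - \left(-6 + g\right)\right) \left(B + \left(6 - 1\right)\right) = \left(3 - g\right) \left(B + \left(6 - 1\right)\right) = \left(3 - g\right) \left(B + 5\right) = \left(3 - g\right) \left(5 + B\right)$)
$T{\left(a \right)} = -31$ ($T{\left(a \right)} = 15 - 20 + 3 \cdot 26 - 26 \cdot 4 = 15 - 20 + 78 - 104 = -31$)
$T{\left(n{\left(23 \right)} \right)} + M{\left(670 \right)} = -31 + 670 = 639$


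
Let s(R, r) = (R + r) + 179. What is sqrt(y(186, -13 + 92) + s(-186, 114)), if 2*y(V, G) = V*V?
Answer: 59*sqrt(5) ≈ 131.93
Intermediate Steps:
s(R, r) = 179 + R + r
y(V, G) = V**2/2 (y(V, G) = (V*V)/2 = V**2/2)
sqrt(y(186, -13 + 92) + s(-186, 114)) = sqrt((1/2)*186**2 + (179 - 186 + 114)) = sqrt((1/2)*34596 + 107) = sqrt(17298 + 107) = sqrt(17405) = 59*sqrt(5)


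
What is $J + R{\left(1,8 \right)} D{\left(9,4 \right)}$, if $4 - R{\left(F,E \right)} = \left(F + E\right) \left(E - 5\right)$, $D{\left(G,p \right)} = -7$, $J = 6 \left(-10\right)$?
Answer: $101$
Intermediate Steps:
$J = -60$
$R{\left(F,E \right)} = 4 - \left(-5 + E\right) \left(E + F\right)$ ($R{\left(F,E \right)} = 4 - \left(F + E\right) \left(E - 5\right) = 4 - \left(E + F\right) \left(-5 + E\right) = 4 - \left(-5 + E\right) \left(E + F\right)$)
$J + R{\left(1,8 \right)} D{\left(9,4 \right)} = -60 + \left(4 - 8^{2} + 5 \cdot 8 + 5 \cdot 1 - 8 \cdot 1\right) \left(-7\right) = -60 + \left(4 - 64 + 40 + 5 - 8\right) \left(-7\right) = -60 - -161 = -60 + 161 = 101$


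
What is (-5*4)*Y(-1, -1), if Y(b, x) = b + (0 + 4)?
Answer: -60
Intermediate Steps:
Y(b, x) = 4 + b (Y(b, x) = b + 4 = 4 + b)
(-5*4)*Y(-1, -1) = (-5*4)*(4 - 1) = -20*3 = -60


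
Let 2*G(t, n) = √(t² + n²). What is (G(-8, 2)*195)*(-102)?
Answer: -19890*√17 ≈ -82009.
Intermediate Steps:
G(t, n) = √(n² + t²)/2 (G(t, n) = √(t² + n²)/2 = √(n² + t²)/2)
(G(-8, 2)*195)*(-102) = ((√(2² + (-8)²)/2)*195)*(-102) = ((√(4 + 64)/2)*195)*(-102) = ((√68/2)*195)*(-102) = (((2*√17)/2)*195)*(-102) = (√17*195)*(-102) = (195*√17)*(-102) = -19890*√17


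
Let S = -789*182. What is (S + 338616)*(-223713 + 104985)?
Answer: -23154097104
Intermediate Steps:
S = -143598
(S + 338616)*(-223713 + 104985) = (-143598 + 338616)*(-223713 + 104985) = 195018*(-118728) = -23154097104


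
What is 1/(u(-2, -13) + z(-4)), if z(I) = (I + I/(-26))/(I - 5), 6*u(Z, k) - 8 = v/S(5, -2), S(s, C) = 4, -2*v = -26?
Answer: 936/2155 ≈ 0.43434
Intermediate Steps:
v = 13 (v = -1/2*(-26) = 13)
u(Z, k) = 15/8 (u(Z, k) = 4/3 + (13/4)/6 = 4/3 + (13*(1/4))/6 = 4/3 + (1/6)*(13/4) = 4/3 + 13/24 = 15/8)
z(I) = 25*I/(26*(-5 + I)) (z(I) = (I + I*(-1/26))/(-5 + I) = (I - I/26)/(-5 + I) = (25*I/26)/(-5 + I) = 25*I/(26*(-5 + I)))
1/(u(-2, -13) + z(-4)) = 1/(15/8 + (25/26)*(-4)/(-5 - 4)) = 1/(15/8 + (25/26)*(-4)/(-9)) = 1/(15/8 + (25/26)*(-4)*(-1/9)) = 1/(15/8 + 50/117) = 1/(2155/936) = 936/2155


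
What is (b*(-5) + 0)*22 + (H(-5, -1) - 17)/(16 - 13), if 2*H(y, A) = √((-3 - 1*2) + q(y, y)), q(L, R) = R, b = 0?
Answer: -17/3 + I*√10/6 ≈ -5.6667 + 0.52705*I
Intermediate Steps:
H(y, A) = √(-5 + y)/2 (H(y, A) = √((-3 - 1*2) + y)/2 = √((-3 - 2) + y)/2 = √(-5 + y)/2)
(b*(-5) + 0)*22 + (H(-5, -1) - 17)/(16 - 13) = (0*(-5) + 0)*22 + (√(-5 - 5)/2 - 17)/(16 - 13) = (0 + 0)*22 + (√(-10)/2 - 17)/3 = 0*22 + ((I*√10)/2 - 17)*(⅓) = 0 + (I*√10/2 - 17)*(⅓) = 0 + (-17 + I*√10/2)*(⅓) = 0 + (-17/3 + I*√10/6) = -17/3 + I*√10/6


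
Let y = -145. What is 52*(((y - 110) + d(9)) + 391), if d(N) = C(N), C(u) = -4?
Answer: 6864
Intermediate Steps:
d(N) = -4
52*(((y - 110) + d(9)) + 391) = 52*(((-145 - 110) - 4) + 391) = 52*((-255 - 4) + 391) = 52*(-259 + 391) = 52*132 = 6864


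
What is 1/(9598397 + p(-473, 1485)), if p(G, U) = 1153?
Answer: 1/9599550 ≈ 1.0417e-7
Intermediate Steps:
1/(9598397 + p(-473, 1485)) = 1/(9598397 + 1153) = 1/9599550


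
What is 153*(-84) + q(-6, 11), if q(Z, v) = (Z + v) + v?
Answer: -12836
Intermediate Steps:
q(Z, v) = Z + 2*v
153*(-84) + q(-6, 11) = 153*(-84) + (-6 + 2*11) = -12852 + (-6 + 22) = -12852 + 16 = -12836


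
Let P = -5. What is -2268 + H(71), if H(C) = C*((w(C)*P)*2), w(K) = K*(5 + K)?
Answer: -3833428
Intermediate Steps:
H(C) = -10*C²*(5 + C) (H(C) = C*(((C*(5 + C))*(-5))*2) = C*(-5*C*(5 + C)*2) = C*(-10*C*(5 + C)) = -10*C²*(5 + C))
-2268 + H(71) = -2268 + 10*71²*(-5 - 1*71) = -2268 + 10*5041*(-5 - 71) = -2268 + 10*5041*(-76) = -2268 - 3831160 = -3833428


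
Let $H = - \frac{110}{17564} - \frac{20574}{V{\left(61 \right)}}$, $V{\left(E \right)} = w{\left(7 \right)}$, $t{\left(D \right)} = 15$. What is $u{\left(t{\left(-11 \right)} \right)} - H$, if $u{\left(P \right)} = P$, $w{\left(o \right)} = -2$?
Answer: $- \frac{90208649}{8782} \approx -10272.0$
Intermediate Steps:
$V{\left(E \right)} = -2$
$H = \frac{90340379}{8782}$ ($H = - \frac{110}{17564} - \frac{20574}{-2} = \left(-110\right) \frac{1}{17564} - -10287 = - \frac{55}{8782} + 10287 = \frac{90340379}{8782} \approx 10287.0$)
$u{\left(t{\left(-11 \right)} \right)} - H = 15 - \frac{90340379}{8782} = - \frac{90208649}{8782}$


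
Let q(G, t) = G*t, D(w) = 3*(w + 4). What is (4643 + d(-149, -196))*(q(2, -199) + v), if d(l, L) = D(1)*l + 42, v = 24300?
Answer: 58559900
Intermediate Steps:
D(w) = 12 + 3*w (D(w) = 3*(4 + w) = 12 + 3*w)
d(l, L) = 42 + 15*l (d(l, L) = (12 + 3*1)*l + 42 = (12 + 3)*l + 42 = 15*l + 42 = 42 + 15*l)
(4643 + d(-149, -196))*(q(2, -199) + v) = (4643 + (42 + 15*(-149)))*(2*(-199) + 24300) = (4643 + (42 - 2235))*(-398 + 24300) = (4643 - 2193)*23902 = 2450*23902 = 58559900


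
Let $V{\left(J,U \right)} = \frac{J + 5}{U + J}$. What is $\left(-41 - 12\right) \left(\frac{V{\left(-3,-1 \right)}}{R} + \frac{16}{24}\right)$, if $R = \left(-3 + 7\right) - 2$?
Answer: $- \frac{265}{12} \approx -22.083$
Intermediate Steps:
$R = 2$ ($R = 4 - 2 = 2$)
$V{\left(J,U \right)} = \frac{5 + J}{J + U}$
$\left(-41 - 12\right) \left(\frac{V{\left(-3,-1 \right)}}{R} + \frac{16}{24}\right) = \left(-41 - 12\right) \left(\frac{\frac{1}{-3 - 1} \left(5 - 3\right)}{2} + \frac{16}{24}\right) = - 53 \left(\frac{1}{-4} \cdot 2 \cdot \frac{1}{2} + 16 \cdot \frac{1}{24}\right) = - 53 \left(\left(- \frac{1}{4}\right) 2 \cdot \frac{1}{2} + \frac{2}{3}\right) = - 53 \left(\left(- \frac{1}{2}\right) \frac{1}{2} + \frac{2}{3}\right) = - 53 \left(- \frac{1}{4} + \frac{2}{3}\right) = \left(-53\right) \frac{5}{12} = - \frac{265}{12}$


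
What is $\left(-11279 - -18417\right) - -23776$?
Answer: $30914$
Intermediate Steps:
$\left(-11279 - -18417\right) - -23776 = \left(-11279 + 18417\right) + 23776 = 7138 + 23776 = 30914$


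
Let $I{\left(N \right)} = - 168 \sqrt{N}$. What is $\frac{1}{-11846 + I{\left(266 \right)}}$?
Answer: $- \frac{5923}{66410066} + \frac{42 \sqrt{266}}{33205033} \approx -6.8559 \cdot 10^{-5}$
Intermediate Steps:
$\frac{1}{-11846 + I{\left(266 \right)}} = \frac{1}{-11846 - 168 \sqrt{266}}$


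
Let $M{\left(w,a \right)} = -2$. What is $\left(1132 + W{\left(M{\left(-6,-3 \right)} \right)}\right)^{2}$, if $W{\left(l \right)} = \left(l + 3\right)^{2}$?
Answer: $1283689$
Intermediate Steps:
$W{\left(l \right)} = \left(3 + l\right)^{2}$
$\left(1132 + W{\left(M{\left(-6,-3 \right)} \right)}\right)^{2} = \left(1132 + \left(3 - 2\right)^{2}\right)^{2} = \left(1132 + 1^{2}\right)^{2} = \left(1132 + 1\right)^{2} = 1133^{2} = 1283689$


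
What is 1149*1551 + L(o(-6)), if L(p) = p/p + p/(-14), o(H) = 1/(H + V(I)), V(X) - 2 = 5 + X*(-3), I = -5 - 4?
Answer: 698583199/392 ≈ 1.7821e+6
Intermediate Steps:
I = -9
V(X) = 7 - 3*X (V(X) = 2 + (5 + X*(-3)) = 2 + (5 - 3*X) = 7 - 3*X)
o(H) = 1/(34 + H) (o(H) = 1/(H + (7 - 3*(-9))) = 1/(H + (7 + 27)) = 1/(H + 34) = 1/(34 + H))
L(p) = 1 - p/14 (L(p) = 1 + p*(-1/14) = 1 - p/14)
1149*1551 + L(o(-6)) = 1149*1551 + (1 - 1/(14*(34 - 6))) = 1782099 + (1 - 1/14/28) = 1782099 + (1 - 1/14*1/28) = 1782099 + (1 - 1/392) = 1782099 + 391/392 = 698583199/392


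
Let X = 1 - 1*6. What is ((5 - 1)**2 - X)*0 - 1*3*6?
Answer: -18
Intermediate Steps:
X = -5 (X = 1 - 6 = -5)
((5 - 1)**2 - X)*0 - 1*3*6 = ((5 - 1)**2 - 1*(-5))*0 - 1*3*6 = (4**2 + 5)*0 - 3*6 = (16 + 5)*0 - 18 = 21*0 - 18 = 0 - 18 = -18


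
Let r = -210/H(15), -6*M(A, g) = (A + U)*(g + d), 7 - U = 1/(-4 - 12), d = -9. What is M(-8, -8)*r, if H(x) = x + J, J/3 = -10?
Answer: -595/16 ≈ -37.188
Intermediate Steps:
J = -30 (J = 3*(-10) = -30)
U = 113/16 (U = 7 - 1/(-4 - 12) = 7 - 1/(-16) = 7 - 1*(-1/16) = 7 + 1/16 = 113/16 ≈ 7.0625)
H(x) = -30 + x (H(x) = x - 30 = -30 + x)
M(A, g) = -(-9 + g)*(113/16 + A)/6 (M(A, g) = -(A + 113/16)*(g - 9)/6 = -(113/16 + A)*(-9 + g)/6 = -(-9 + g)*(113/16 + A)/6)
r = 14 (r = -210/(-30 + 15) = -210/(-15) = -210*(-1/15) = 14)
M(-8, -8)*r = (339/32 - 113/96*(-8) + (3/2)*(-8) - ⅙*(-8)*(-8))*14 = (339/32 + 113/12 - 12 - 32/3)*14 = -85/32*14 = -595/16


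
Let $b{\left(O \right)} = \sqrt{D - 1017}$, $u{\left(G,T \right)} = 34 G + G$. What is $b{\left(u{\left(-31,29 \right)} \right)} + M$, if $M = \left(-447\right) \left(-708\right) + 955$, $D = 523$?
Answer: $317431 + i \sqrt{494} \approx 3.1743 \cdot 10^{5} + 22.226 i$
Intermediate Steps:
$u{\left(G,T \right)} = 35 G$
$b{\left(O \right)} = i \sqrt{494}$ ($b{\left(O \right)} = \sqrt{523 - 1017} = \sqrt{-494} = i \sqrt{494}$)
$M = 317431$ ($M = 316476 + 955 = 317431$)
$b{\left(u{\left(-31,29 \right)} \right)} + M = i \sqrt{494} + 317431 = 317431 + i \sqrt{494}$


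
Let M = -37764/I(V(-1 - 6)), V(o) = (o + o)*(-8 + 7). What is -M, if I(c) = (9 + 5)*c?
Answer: 9441/49 ≈ 192.67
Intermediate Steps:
V(o) = -2*o (V(o) = (2*o)*(-1) = -2*o)
I(c) = 14*c
M = -9441/49 (M = -37764*(-1/(28*(-1 - 6))) = -37764/(14*(-2*(-7))) = -37764/(14*14) = -37764/196 = -37764*1/196 = -9441/49 ≈ -192.67)
-M = -1*(-9441/49) = 9441/49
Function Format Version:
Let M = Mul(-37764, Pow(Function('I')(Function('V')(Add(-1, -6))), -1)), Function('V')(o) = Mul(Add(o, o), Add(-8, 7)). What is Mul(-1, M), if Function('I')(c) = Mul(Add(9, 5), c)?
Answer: Rational(9441, 49) ≈ 192.67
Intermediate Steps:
Function('V')(o) = Mul(-2, o) (Function('V')(o) = Mul(Mul(2, o), -1) = Mul(-2, o))
Function('I')(c) = Mul(14, c)
M = Rational(-9441, 49) (M = Mul(-37764, Pow(Mul(14, Mul(-2, Add(-1, -6))), -1)) = Mul(-37764, Pow(Mul(14, Mul(-2, -7)), -1)) = Mul(-37764, Pow(Mul(14, 14), -1)) = Mul(-37764, Pow(196, -1)) = Mul(-37764, Rational(1, 196)) = Rational(-9441, 49) ≈ -192.67)
Mul(-1, M) = Mul(-1, Rational(-9441, 49)) = Rational(9441, 49)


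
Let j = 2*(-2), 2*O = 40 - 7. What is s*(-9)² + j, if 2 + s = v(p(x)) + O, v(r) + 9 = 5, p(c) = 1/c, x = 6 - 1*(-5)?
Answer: 1693/2 ≈ 846.50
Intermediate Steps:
x = 11 (x = 6 + 5 = 11)
O = 33/2 (O = (40 - 7)/2 = (½)*33 = 33/2 ≈ 16.500)
v(r) = -4 (v(r) = -9 + 5 = -4)
j = -4
s = 21/2 (s = -2 + (-4 + 33/2) = -2 + 25/2 = 21/2 ≈ 10.500)
s*(-9)² + j = (21/2)*(-9)² - 4 = (21/2)*81 - 4 = 1701/2 - 4 = 1693/2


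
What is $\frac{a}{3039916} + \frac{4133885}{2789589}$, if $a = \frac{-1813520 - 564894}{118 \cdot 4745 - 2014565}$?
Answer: $\frac{25179292044882671}{16991244464368470} \approx 1.4819$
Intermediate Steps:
$a = \frac{2378414}{1454655}$ ($a = - \frac{2378414}{559910 - 2014565} = - \frac{2378414}{-1454655} = \left(-2378414\right) \left(- \frac{1}{1454655}\right) = \frac{2378414}{1454655} \approx 1.635$)
$\frac{a}{3039916} + \frac{4133885}{2789589} = \frac{2378414}{1454655 \cdot 3039916} + \frac{4133885}{2789589} = \frac{2378414}{1454655} \cdot \frac{1}{3039916} + 4133885 \cdot \frac{1}{2789589} = \frac{1189207}{2211014504490} + \frac{4133885}{2789589} = \frac{25179292044882671}{16991244464368470}$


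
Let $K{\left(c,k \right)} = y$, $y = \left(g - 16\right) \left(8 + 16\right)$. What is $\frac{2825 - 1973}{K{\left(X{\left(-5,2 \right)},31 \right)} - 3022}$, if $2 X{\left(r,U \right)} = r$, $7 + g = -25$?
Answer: $- \frac{426}{2087} \approx -0.20412$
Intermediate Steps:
$g = -32$ ($g = -7 - 25 = -32$)
$X{\left(r,U \right)} = \frac{r}{2}$
$y = -1152$ ($y = \left(-32 - 16\right) \left(8 + 16\right) = \left(-48\right) 24 = -1152$)
$K{\left(c,k \right)} = -1152$
$\frac{2825 - 1973}{K{\left(X{\left(-5,2 \right)},31 \right)} - 3022} = \frac{2825 - 1973}{-1152 - 3022} = \frac{852}{-4174} = 852 \left(- \frac{1}{4174}\right) = - \frac{426}{2087}$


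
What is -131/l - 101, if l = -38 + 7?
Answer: -3000/31 ≈ -96.774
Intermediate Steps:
l = -31
-131/l - 101 = -131/(-31) - 101 = -131*(-1/31) - 101 = 131/31 - 101 = -3000/31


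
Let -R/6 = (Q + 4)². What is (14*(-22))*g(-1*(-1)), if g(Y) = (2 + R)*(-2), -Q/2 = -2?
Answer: -235312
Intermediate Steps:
Q = 4 (Q = -2*(-2) = 4)
R = -384 (R = -6*(4 + 4)² = -6*8² = -6*64 = -384)
g(Y) = 764 (g(Y) = (2 - 384)*(-2) = -382*(-2) = 764)
(14*(-22))*g(-1*(-1)) = (14*(-22))*764 = -308*764 = -235312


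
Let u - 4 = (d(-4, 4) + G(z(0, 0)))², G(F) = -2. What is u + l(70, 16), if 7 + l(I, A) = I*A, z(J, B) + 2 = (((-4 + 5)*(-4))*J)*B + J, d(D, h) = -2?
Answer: 1133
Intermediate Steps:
z(J, B) = -2 + J - 4*B*J (z(J, B) = -2 + ((((-4 + 5)*(-4))*J)*B + J) = -2 + (((1*(-4))*J)*B + J) = -2 + ((-4*J)*B + J) = -2 + (-4*B*J + J) = -2 + (J - 4*B*J) = -2 + J - 4*B*J)
l(I, A) = -7 + A*I (l(I, A) = -7 + I*A = -7 + A*I)
u = 20 (u = 4 + (-2 - 2)² = 4 + (-4)² = 4 + 16 = 20)
u + l(70, 16) = 20 + (-7 + 16*70) = 20 + (-7 + 1120) = 20 + 1113 = 1133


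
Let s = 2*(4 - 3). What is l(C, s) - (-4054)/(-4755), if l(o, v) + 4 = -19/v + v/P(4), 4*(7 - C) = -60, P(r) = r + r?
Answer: -268231/19020 ≈ -14.103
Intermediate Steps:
P(r) = 2*r
C = 22 (C = 7 - ¼*(-60) = 7 + 15 = 22)
s = 2 (s = 2*1 = 2)
l(o, v) = -4 - 19/v + v/8 (l(o, v) = -4 + (-19/v + v/((2*4))) = -4 + (-19/v + v/8) = -4 - 19/v + v/8)
l(C, s) - (-4054)/(-4755) = (-4 - 19/2 + (⅛)*2) - (-4054)/(-4755) = (-4 - 19*½ + ¼) - (-4054)*(-1)/4755 = (-4 - 19/2 + ¼) - 1*4054/4755 = -53/4 - 4054/4755 = -268231/19020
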